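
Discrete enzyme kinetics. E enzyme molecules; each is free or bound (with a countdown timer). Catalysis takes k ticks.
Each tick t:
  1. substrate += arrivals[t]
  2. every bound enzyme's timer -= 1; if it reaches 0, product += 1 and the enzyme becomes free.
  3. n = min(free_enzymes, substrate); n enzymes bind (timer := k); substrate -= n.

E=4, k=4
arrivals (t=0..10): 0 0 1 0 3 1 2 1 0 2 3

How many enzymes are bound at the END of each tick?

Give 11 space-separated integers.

t=0: arr=0 -> substrate=0 bound=0 product=0
t=1: arr=0 -> substrate=0 bound=0 product=0
t=2: arr=1 -> substrate=0 bound=1 product=0
t=3: arr=0 -> substrate=0 bound=1 product=0
t=4: arr=3 -> substrate=0 bound=4 product=0
t=5: arr=1 -> substrate=1 bound=4 product=0
t=6: arr=2 -> substrate=2 bound=4 product=1
t=7: arr=1 -> substrate=3 bound=4 product=1
t=8: arr=0 -> substrate=0 bound=4 product=4
t=9: arr=2 -> substrate=2 bound=4 product=4
t=10: arr=3 -> substrate=4 bound=4 product=5

Answer: 0 0 1 1 4 4 4 4 4 4 4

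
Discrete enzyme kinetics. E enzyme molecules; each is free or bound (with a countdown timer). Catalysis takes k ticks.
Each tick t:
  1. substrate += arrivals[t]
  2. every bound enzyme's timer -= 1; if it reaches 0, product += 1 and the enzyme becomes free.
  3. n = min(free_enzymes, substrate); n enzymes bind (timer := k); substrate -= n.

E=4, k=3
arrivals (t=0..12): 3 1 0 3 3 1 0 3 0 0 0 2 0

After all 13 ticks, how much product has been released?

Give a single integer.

Answer: 14

Derivation:
t=0: arr=3 -> substrate=0 bound=3 product=0
t=1: arr=1 -> substrate=0 bound=4 product=0
t=2: arr=0 -> substrate=0 bound=4 product=0
t=3: arr=3 -> substrate=0 bound=4 product=3
t=4: arr=3 -> substrate=2 bound=4 product=4
t=5: arr=1 -> substrate=3 bound=4 product=4
t=6: arr=0 -> substrate=0 bound=4 product=7
t=7: arr=3 -> substrate=2 bound=4 product=8
t=8: arr=0 -> substrate=2 bound=4 product=8
t=9: arr=0 -> substrate=0 bound=3 product=11
t=10: arr=0 -> substrate=0 bound=2 product=12
t=11: arr=2 -> substrate=0 bound=4 product=12
t=12: arr=0 -> substrate=0 bound=2 product=14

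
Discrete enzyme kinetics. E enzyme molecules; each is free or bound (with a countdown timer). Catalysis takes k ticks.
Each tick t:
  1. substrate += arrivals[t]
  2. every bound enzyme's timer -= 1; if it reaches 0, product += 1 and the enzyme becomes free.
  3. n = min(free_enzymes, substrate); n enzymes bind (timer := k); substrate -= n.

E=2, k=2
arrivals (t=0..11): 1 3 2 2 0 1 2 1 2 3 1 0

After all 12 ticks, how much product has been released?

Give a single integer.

Answer: 10

Derivation:
t=0: arr=1 -> substrate=0 bound=1 product=0
t=1: arr=3 -> substrate=2 bound=2 product=0
t=2: arr=2 -> substrate=3 bound=2 product=1
t=3: arr=2 -> substrate=4 bound=2 product=2
t=4: arr=0 -> substrate=3 bound=2 product=3
t=5: arr=1 -> substrate=3 bound=2 product=4
t=6: arr=2 -> substrate=4 bound=2 product=5
t=7: arr=1 -> substrate=4 bound=2 product=6
t=8: arr=2 -> substrate=5 bound=2 product=7
t=9: arr=3 -> substrate=7 bound=2 product=8
t=10: arr=1 -> substrate=7 bound=2 product=9
t=11: arr=0 -> substrate=6 bound=2 product=10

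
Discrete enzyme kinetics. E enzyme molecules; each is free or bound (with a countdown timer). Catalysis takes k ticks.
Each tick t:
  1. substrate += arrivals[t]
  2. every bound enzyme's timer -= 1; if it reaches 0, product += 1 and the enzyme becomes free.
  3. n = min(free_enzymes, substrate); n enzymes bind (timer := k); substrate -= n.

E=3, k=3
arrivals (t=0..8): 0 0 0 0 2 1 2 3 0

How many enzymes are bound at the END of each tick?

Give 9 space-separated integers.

Answer: 0 0 0 0 2 3 3 3 3

Derivation:
t=0: arr=0 -> substrate=0 bound=0 product=0
t=1: arr=0 -> substrate=0 bound=0 product=0
t=2: arr=0 -> substrate=0 bound=0 product=0
t=3: arr=0 -> substrate=0 bound=0 product=0
t=4: arr=2 -> substrate=0 bound=2 product=0
t=5: arr=1 -> substrate=0 bound=3 product=0
t=6: arr=2 -> substrate=2 bound=3 product=0
t=7: arr=3 -> substrate=3 bound=3 product=2
t=8: arr=0 -> substrate=2 bound=3 product=3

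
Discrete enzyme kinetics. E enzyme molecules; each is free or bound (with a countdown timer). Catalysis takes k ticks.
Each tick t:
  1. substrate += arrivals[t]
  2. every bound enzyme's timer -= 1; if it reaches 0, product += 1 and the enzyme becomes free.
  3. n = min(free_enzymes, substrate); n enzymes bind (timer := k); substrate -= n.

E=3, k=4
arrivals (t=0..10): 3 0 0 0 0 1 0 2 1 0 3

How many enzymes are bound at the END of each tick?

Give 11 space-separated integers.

t=0: arr=3 -> substrate=0 bound=3 product=0
t=1: arr=0 -> substrate=0 bound=3 product=0
t=2: arr=0 -> substrate=0 bound=3 product=0
t=3: arr=0 -> substrate=0 bound=3 product=0
t=4: arr=0 -> substrate=0 bound=0 product=3
t=5: arr=1 -> substrate=0 bound=1 product=3
t=6: arr=0 -> substrate=0 bound=1 product=3
t=7: arr=2 -> substrate=0 bound=3 product=3
t=8: arr=1 -> substrate=1 bound=3 product=3
t=9: arr=0 -> substrate=0 bound=3 product=4
t=10: arr=3 -> substrate=3 bound=3 product=4

Answer: 3 3 3 3 0 1 1 3 3 3 3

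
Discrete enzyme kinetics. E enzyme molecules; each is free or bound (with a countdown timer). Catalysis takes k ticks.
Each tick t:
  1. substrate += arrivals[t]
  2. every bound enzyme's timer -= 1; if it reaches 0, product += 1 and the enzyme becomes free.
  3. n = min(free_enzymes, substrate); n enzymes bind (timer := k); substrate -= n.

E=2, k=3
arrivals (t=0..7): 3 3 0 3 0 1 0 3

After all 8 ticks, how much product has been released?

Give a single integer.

t=0: arr=3 -> substrate=1 bound=2 product=0
t=1: arr=3 -> substrate=4 bound=2 product=0
t=2: arr=0 -> substrate=4 bound=2 product=0
t=3: arr=3 -> substrate=5 bound=2 product=2
t=4: arr=0 -> substrate=5 bound=2 product=2
t=5: arr=1 -> substrate=6 bound=2 product=2
t=6: arr=0 -> substrate=4 bound=2 product=4
t=7: arr=3 -> substrate=7 bound=2 product=4

Answer: 4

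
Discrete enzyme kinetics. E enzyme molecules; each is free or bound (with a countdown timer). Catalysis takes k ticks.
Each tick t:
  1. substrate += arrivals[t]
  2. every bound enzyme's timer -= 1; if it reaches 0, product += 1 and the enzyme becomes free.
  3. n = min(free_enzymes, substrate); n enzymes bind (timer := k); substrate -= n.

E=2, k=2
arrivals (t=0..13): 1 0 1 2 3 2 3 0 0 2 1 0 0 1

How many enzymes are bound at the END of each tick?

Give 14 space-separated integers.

t=0: arr=1 -> substrate=0 bound=1 product=0
t=1: arr=0 -> substrate=0 bound=1 product=0
t=2: arr=1 -> substrate=0 bound=1 product=1
t=3: arr=2 -> substrate=1 bound=2 product=1
t=4: arr=3 -> substrate=3 bound=2 product=2
t=5: arr=2 -> substrate=4 bound=2 product=3
t=6: arr=3 -> substrate=6 bound=2 product=4
t=7: arr=0 -> substrate=5 bound=2 product=5
t=8: arr=0 -> substrate=4 bound=2 product=6
t=9: arr=2 -> substrate=5 bound=2 product=7
t=10: arr=1 -> substrate=5 bound=2 product=8
t=11: arr=0 -> substrate=4 bound=2 product=9
t=12: arr=0 -> substrate=3 bound=2 product=10
t=13: arr=1 -> substrate=3 bound=2 product=11

Answer: 1 1 1 2 2 2 2 2 2 2 2 2 2 2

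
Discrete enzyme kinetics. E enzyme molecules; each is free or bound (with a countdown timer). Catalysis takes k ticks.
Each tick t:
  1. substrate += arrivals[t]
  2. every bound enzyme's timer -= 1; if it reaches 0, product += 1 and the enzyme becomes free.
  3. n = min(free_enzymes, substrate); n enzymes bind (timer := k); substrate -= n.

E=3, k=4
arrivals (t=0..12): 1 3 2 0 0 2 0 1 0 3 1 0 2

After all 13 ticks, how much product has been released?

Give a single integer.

Answer: 7

Derivation:
t=0: arr=1 -> substrate=0 bound=1 product=0
t=1: arr=3 -> substrate=1 bound=3 product=0
t=2: arr=2 -> substrate=3 bound=3 product=0
t=3: arr=0 -> substrate=3 bound=3 product=0
t=4: arr=0 -> substrate=2 bound=3 product=1
t=5: arr=2 -> substrate=2 bound=3 product=3
t=6: arr=0 -> substrate=2 bound=3 product=3
t=7: arr=1 -> substrate=3 bound=3 product=3
t=8: arr=0 -> substrate=2 bound=3 product=4
t=9: arr=3 -> substrate=3 bound=3 product=6
t=10: arr=1 -> substrate=4 bound=3 product=6
t=11: arr=0 -> substrate=4 bound=3 product=6
t=12: arr=2 -> substrate=5 bound=3 product=7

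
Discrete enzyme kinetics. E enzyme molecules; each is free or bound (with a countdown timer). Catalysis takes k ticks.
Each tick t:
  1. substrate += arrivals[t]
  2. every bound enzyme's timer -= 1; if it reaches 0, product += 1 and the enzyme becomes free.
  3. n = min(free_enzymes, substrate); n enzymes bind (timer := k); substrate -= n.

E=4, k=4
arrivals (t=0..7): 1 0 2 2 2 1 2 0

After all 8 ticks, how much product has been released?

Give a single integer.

Answer: 4

Derivation:
t=0: arr=1 -> substrate=0 bound=1 product=0
t=1: arr=0 -> substrate=0 bound=1 product=0
t=2: arr=2 -> substrate=0 bound=3 product=0
t=3: arr=2 -> substrate=1 bound=4 product=0
t=4: arr=2 -> substrate=2 bound=4 product=1
t=5: arr=1 -> substrate=3 bound=4 product=1
t=6: arr=2 -> substrate=3 bound=4 product=3
t=7: arr=0 -> substrate=2 bound=4 product=4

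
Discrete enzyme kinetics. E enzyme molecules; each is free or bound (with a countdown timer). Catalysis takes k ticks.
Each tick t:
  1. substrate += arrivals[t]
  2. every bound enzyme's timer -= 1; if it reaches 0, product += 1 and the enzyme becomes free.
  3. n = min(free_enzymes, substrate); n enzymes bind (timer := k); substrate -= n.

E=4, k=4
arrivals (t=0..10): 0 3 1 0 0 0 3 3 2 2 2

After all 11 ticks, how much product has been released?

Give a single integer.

t=0: arr=0 -> substrate=0 bound=0 product=0
t=1: arr=3 -> substrate=0 bound=3 product=0
t=2: arr=1 -> substrate=0 bound=4 product=0
t=3: arr=0 -> substrate=0 bound=4 product=0
t=4: arr=0 -> substrate=0 bound=4 product=0
t=5: arr=0 -> substrate=0 bound=1 product=3
t=6: arr=3 -> substrate=0 bound=3 product=4
t=7: arr=3 -> substrate=2 bound=4 product=4
t=8: arr=2 -> substrate=4 bound=4 product=4
t=9: arr=2 -> substrate=6 bound=4 product=4
t=10: arr=2 -> substrate=5 bound=4 product=7

Answer: 7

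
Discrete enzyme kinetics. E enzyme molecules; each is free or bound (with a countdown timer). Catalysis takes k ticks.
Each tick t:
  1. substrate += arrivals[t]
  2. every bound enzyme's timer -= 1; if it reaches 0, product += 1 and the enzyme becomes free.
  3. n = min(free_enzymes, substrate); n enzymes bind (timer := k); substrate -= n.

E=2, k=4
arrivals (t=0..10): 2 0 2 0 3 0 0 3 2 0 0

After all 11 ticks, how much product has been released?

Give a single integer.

t=0: arr=2 -> substrate=0 bound=2 product=0
t=1: arr=0 -> substrate=0 bound=2 product=0
t=2: arr=2 -> substrate=2 bound=2 product=0
t=3: arr=0 -> substrate=2 bound=2 product=0
t=4: arr=3 -> substrate=3 bound=2 product=2
t=5: arr=0 -> substrate=3 bound=2 product=2
t=6: arr=0 -> substrate=3 bound=2 product=2
t=7: arr=3 -> substrate=6 bound=2 product=2
t=8: arr=2 -> substrate=6 bound=2 product=4
t=9: arr=0 -> substrate=6 bound=2 product=4
t=10: arr=0 -> substrate=6 bound=2 product=4

Answer: 4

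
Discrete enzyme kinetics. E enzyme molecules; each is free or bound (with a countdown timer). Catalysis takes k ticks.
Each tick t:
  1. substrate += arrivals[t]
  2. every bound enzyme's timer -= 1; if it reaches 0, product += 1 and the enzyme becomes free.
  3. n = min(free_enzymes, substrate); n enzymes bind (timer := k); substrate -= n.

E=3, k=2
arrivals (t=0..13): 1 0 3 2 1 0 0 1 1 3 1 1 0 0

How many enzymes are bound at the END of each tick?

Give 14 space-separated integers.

t=0: arr=1 -> substrate=0 bound=1 product=0
t=1: arr=0 -> substrate=0 bound=1 product=0
t=2: arr=3 -> substrate=0 bound=3 product=1
t=3: arr=2 -> substrate=2 bound=3 product=1
t=4: arr=1 -> substrate=0 bound=3 product=4
t=5: arr=0 -> substrate=0 bound=3 product=4
t=6: arr=0 -> substrate=0 bound=0 product=7
t=7: arr=1 -> substrate=0 bound=1 product=7
t=8: arr=1 -> substrate=0 bound=2 product=7
t=9: arr=3 -> substrate=1 bound=3 product=8
t=10: arr=1 -> substrate=1 bound=3 product=9
t=11: arr=1 -> substrate=0 bound=3 product=11
t=12: arr=0 -> substrate=0 bound=2 product=12
t=13: arr=0 -> substrate=0 bound=0 product=14

Answer: 1 1 3 3 3 3 0 1 2 3 3 3 2 0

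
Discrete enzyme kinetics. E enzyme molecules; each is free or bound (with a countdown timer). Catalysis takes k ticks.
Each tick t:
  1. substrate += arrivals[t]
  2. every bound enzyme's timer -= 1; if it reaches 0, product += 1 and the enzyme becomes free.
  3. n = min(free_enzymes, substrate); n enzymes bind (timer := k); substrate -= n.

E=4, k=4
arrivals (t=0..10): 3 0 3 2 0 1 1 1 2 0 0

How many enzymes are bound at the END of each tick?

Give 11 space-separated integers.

t=0: arr=3 -> substrate=0 bound=3 product=0
t=1: arr=0 -> substrate=0 bound=3 product=0
t=2: arr=3 -> substrate=2 bound=4 product=0
t=3: arr=2 -> substrate=4 bound=4 product=0
t=4: arr=0 -> substrate=1 bound=4 product=3
t=5: arr=1 -> substrate=2 bound=4 product=3
t=6: arr=1 -> substrate=2 bound=4 product=4
t=7: arr=1 -> substrate=3 bound=4 product=4
t=8: arr=2 -> substrate=2 bound=4 product=7
t=9: arr=0 -> substrate=2 bound=4 product=7
t=10: arr=0 -> substrate=1 bound=4 product=8

Answer: 3 3 4 4 4 4 4 4 4 4 4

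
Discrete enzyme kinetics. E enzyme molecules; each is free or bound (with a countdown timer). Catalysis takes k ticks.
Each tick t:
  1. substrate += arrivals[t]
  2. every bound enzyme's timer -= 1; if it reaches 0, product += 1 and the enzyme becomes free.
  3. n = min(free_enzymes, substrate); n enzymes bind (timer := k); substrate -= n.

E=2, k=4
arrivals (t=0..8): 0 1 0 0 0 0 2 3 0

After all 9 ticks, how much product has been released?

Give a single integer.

t=0: arr=0 -> substrate=0 bound=0 product=0
t=1: arr=1 -> substrate=0 bound=1 product=0
t=2: arr=0 -> substrate=0 bound=1 product=0
t=3: arr=0 -> substrate=0 bound=1 product=0
t=4: arr=0 -> substrate=0 bound=1 product=0
t=5: arr=0 -> substrate=0 bound=0 product=1
t=6: arr=2 -> substrate=0 bound=2 product=1
t=7: arr=3 -> substrate=3 bound=2 product=1
t=8: arr=0 -> substrate=3 bound=2 product=1

Answer: 1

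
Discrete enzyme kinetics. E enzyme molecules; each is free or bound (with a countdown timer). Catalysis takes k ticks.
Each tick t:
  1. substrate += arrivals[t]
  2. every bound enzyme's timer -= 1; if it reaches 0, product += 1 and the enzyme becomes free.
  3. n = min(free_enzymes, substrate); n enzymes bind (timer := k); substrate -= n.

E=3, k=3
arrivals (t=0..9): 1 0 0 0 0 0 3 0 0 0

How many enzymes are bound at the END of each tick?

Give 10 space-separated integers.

Answer: 1 1 1 0 0 0 3 3 3 0

Derivation:
t=0: arr=1 -> substrate=0 bound=1 product=0
t=1: arr=0 -> substrate=0 bound=1 product=0
t=2: arr=0 -> substrate=0 bound=1 product=0
t=3: arr=0 -> substrate=0 bound=0 product=1
t=4: arr=0 -> substrate=0 bound=0 product=1
t=5: arr=0 -> substrate=0 bound=0 product=1
t=6: arr=3 -> substrate=0 bound=3 product=1
t=7: arr=0 -> substrate=0 bound=3 product=1
t=8: arr=0 -> substrate=0 bound=3 product=1
t=9: arr=0 -> substrate=0 bound=0 product=4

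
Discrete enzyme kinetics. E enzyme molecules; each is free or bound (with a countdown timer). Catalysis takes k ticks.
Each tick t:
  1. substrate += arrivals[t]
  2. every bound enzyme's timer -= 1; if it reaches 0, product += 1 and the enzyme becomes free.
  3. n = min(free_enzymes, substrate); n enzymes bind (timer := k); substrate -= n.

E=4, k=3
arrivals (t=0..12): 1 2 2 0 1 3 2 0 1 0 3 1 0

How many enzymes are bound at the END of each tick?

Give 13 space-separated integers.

Answer: 1 3 4 4 3 4 4 4 4 3 4 4 4

Derivation:
t=0: arr=1 -> substrate=0 bound=1 product=0
t=1: arr=2 -> substrate=0 bound=3 product=0
t=2: arr=2 -> substrate=1 bound=4 product=0
t=3: arr=0 -> substrate=0 bound=4 product=1
t=4: arr=1 -> substrate=0 bound=3 product=3
t=5: arr=3 -> substrate=1 bound=4 product=4
t=6: arr=2 -> substrate=2 bound=4 product=5
t=7: arr=0 -> substrate=1 bound=4 product=6
t=8: arr=1 -> substrate=0 bound=4 product=8
t=9: arr=0 -> substrate=0 bound=3 product=9
t=10: arr=3 -> substrate=1 bound=4 product=10
t=11: arr=1 -> substrate=0 bound=4 product=12
t=12: arr=0 -> substrate=0 bound=4 product=12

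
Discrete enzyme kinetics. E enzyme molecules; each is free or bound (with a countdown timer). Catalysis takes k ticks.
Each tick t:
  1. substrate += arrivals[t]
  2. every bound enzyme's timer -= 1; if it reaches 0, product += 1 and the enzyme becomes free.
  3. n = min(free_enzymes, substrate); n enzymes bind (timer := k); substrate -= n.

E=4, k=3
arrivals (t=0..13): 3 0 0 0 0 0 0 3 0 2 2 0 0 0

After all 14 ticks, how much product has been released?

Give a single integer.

Answer: 10

Derivation:
t=0: arr=3 -> substrate=0 bound=3 product=0
t=1: arr=0 -> substrate=0 bound=3 product=0
t=2: arr=0 -> substrate=0 bound=3 product=0
t=3: arr=0 -> substrate=0 bound=0 product=3
t=4: arr=0 -> substrate=0 bound=0 product=3
t=5: arr=0 -> substrate=0 bound=0 product=3
t=6: arr=0 -> substrate=0 bound=0 product=3
t=7: arr=3 -> substrate=0 bound=3 product=3
t=8: arr=0 -> substrate=0 bound=3 product=3
t=9: arr=2 -> substrate=1 bound=4 product=3
t=10: arr=2 -> substrate=0 bound=4 product=6
t=11: arr=0 -> substrate=0 bound=4 product=6
t=12: arr=0 -> substrate=0 bound=3 product=7
t=13: arr=0 -> substrate=0 bound=0 product=10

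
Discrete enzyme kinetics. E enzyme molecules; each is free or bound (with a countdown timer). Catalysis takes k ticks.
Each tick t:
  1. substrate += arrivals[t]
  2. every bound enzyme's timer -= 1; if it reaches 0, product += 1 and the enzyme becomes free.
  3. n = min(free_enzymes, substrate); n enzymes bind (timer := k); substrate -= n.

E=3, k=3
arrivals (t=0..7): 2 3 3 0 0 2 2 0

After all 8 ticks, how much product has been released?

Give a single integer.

Answer: 6

Derivation:
t=0: arr=2 -> substrate=0 bound=2 product=0
t=1: arr=3 -> substrate=2 bound=3 product=0
t=2: arr=3 -> substrate=5 bound=3 product=0
t=3: arr=0 -> substrate=3 bound=3 product=2
t=4: arr=0 -> substrate=2 bound=3 product=3
t=5: arr=2 -> substrate=4 bound=3 product=3
t=6: arr=2 -> substrate=4 bound=3 product=5
t=7: arr=0 -> substrate=3 bound=3 product=6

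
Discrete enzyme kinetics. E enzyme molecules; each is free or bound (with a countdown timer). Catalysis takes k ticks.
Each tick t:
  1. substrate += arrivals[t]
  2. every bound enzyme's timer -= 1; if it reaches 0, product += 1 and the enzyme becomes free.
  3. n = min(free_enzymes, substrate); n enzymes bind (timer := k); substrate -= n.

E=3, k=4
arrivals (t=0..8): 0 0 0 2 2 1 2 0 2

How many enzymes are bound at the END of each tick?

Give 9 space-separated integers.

t=0: arr=0 -> substrate=0 bound=0 product=0
t=1: arr=0 -> substrate=0 bound=0 product=0
t=2: arr=0 -> substrate=0 bound=0 product=0
t=3: arr=2 -> substrate=0 bound=2 product=0
t=4: arr=2 -> substrate=1 bound=3 product=0
t=5: arr=1 -> substrate=2 bound=3 product=0
t=6: arr=2 -> substrate=4 bound=3 product=0
t=7: arr=0 -> substrate=2 bound=3 product=2
t=8: arr=2 -> substrate=3 bound=3 product=3

Answer: 0 0 0 2 3 3 3 3 3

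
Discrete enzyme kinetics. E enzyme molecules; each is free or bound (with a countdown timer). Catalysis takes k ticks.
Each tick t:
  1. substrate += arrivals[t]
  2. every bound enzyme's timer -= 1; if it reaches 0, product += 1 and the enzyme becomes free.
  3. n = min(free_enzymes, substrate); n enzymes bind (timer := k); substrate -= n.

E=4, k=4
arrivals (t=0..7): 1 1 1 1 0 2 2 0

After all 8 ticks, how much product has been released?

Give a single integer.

Answer: 4

Derivation:
t=0: arr=1 -> substrate=0 bound=1 product=0
t=1: arr=1 -> substrate=0 bound=2 product=0
t=2: arr=1 -> substrate=0 bound=3 product=0
t=3: arr=1 -> substrate=0 bound=4 product=0
t=4: arr=0 -> substrate=0 bound=3 product=1
t=5: arr=2 -> substrate=0 bound=4 product=2
t=6: arr=2 -> substrate=1 bound=4 product=3
t=7: arr=0 -> substrate=0 bound=4 product=4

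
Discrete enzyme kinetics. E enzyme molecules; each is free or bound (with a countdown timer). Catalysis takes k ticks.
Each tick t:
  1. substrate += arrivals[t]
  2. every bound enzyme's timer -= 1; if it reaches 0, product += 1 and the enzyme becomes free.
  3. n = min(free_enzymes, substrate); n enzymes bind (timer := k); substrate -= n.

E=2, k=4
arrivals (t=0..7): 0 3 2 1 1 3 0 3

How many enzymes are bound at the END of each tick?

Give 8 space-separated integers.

Answer: 0 2 2 2 2 2 2 2

Derivation:
t=0: arr=0 -> substrate=0 bound=0 product=0
t=1: arr=3 -> substrate=1 bound=2 product=0
t=2: arr=2 -> substrate=3 bound=2 product=0
t=3: arr=1 -> substrate=4 bound=2 product=0
t=4: arr=1 -> substrate=5 bound=2 product=0
t=5: arr=3 -> substrate=6 bound=2 product=2
t=6: arr=0 -> substrate=6 bound=2 product=2
t=7: arr=3 -> substrate=9 bound=2 product=2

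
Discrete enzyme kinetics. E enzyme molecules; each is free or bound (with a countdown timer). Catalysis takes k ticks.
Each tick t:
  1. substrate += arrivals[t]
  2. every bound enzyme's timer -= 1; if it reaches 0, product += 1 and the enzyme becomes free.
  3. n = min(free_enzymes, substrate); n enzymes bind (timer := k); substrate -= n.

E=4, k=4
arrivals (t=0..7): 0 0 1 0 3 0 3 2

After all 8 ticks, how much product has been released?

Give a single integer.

Answer: 1

Derivation:
t=0: arr=0 -> substrate=0 bound=0 product=0
t=1: arr=0 -> substrate=0 bound=0 product=0
t=2: arr=1 -> substrate=0 bound=1 product=0
t=3: arr=0 -> substrate=0 bound=1 product=0
t=4: arr=3 -> substrate=0 bound=4 product=0
t=5: arr=0 -> substrate=0 bound=4 product=0
t=6: arr=3 -> substrate=2 bound=4 product=1
t=7: arr=2 -> substrate=4 bound=4 product=1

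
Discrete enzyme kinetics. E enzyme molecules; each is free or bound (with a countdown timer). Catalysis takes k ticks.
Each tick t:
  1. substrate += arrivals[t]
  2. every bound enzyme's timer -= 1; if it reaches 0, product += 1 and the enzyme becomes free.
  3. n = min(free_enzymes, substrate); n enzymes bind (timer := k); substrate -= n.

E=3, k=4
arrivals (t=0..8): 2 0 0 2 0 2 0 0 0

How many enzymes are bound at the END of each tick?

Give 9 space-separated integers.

t=0: arr=2 -> substrate=0 bound=2 product=0
t=1: arr=0 -> substrate=0 bound=2 product=0
t=2: arr=0 -> substrate=0 bound=2 product=0
t=3: arr=2 -> substrate=1 bound=3 product=0
t=4: arr=0 -> substrate=0 bound=2 product=2
t=5: arr=2 -> substrate=1 bound=3 product=2
t=6: arr=0 -> substrate=1 bound=3 product=2
t=7: arr=0 -> substrate=0 bound=3 product=3
t=8: arr=0 -> substrate=0 bound=2 product=4

Answer: 2 2 2 3 2 3 3 3 2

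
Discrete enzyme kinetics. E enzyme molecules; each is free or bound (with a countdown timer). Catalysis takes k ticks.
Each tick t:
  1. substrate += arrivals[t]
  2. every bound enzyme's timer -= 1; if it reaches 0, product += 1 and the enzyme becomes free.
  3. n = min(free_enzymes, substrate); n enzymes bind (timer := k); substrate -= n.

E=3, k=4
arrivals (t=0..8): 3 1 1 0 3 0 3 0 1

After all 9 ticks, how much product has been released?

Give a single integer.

Answer: 6

Derivation:
t=0: arr=3 -> substrate=0 bound=3 product=0
t=1: arr=1 -> substrate=1 bound=3 product=0
t=2: arr=1 -> substrate=2 bound=3 product=0
t=3: arr=0 -> substrate=2 bound=3 product=0
t=4: arr=3 -> substrate=2 bound=3 product=3
t=5: arr=0 -> substrate=2 bound=3 product=3
t=6: arr=3 -> substrate=5 bound=3 product=3
t=7: arr=0 -> substrate=5 bound=3 product=3
t=8: arr=1 -> substrate=3 bound=3 product=6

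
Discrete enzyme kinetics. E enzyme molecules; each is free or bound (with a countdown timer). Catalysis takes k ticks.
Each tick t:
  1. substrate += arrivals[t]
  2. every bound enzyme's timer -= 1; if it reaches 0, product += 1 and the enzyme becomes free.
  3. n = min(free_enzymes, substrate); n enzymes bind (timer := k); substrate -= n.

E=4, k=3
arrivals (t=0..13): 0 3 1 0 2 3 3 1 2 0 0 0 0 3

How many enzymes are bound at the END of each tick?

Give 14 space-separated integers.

t=0: arr=0 -> substrate=0 bound=0 product=0
t=1: arr=3 -> substrate=0 bound=3 product=0
t=2: arr=1 -> substrate=0 bound=4 product=0
t=3: arr=0 -> substrate=0 bound=4 product=0
t=4: arr=2 -> substrate=0 bound=3 product=3
t=5: arr=3 -> substrate=1 bound=4 product=4
t=6: arr=3 -> substrate=4 bound=4 product=4
t=7: arr=1 -> substrate=3 bound=4 product=6
t=8: arr=2 -> substrate=3 bound=4 product=8
t=9: arr=0 -> substrate=3 bound=4 product=8
t=10: arr=0 -> substrate=1 bound=4 product=10
t=11: arr=0 -> substrate=0 bound=3 product=12
t=12: arr=0 -> substrate=0 bound=3 product=12
t=13: arr=3 -> substrate=0 bound=4 product=14

Answer: 0 3 4 4 3 4 4 4 4 4 4 3 3 4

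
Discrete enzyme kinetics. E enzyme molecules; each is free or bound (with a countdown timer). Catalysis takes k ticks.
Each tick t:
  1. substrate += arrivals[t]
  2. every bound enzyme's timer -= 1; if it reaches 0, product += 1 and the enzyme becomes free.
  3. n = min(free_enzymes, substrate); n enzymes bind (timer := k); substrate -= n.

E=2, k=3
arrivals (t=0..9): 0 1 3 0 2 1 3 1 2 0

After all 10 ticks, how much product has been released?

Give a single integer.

Answer: 4

Derivation:
t=0: arr=0 -> substrate=0 bound=0 product=0
t=1: arr=1 -> substrate=0 bound=1 product=0
t=2: arr=3 -> substrate=2 bound=2 product=0
t=3: arr=0 -> substrate=2 bound=2 product=0
t=4: arr=2 -> substrate=3 bound=2 product=1
t=5: arr=1 -> substrate=3 bound=2 product=2
t=6: arr=3 -> substrate=6 bound=2 product=2
t=7: arr=1 -> substrate=6 bound=2 product=3
t=8: arr=2 -> substrate=7 bound=2 product=4
t=9: arr=0 -> substrate=7 bound=2 product=4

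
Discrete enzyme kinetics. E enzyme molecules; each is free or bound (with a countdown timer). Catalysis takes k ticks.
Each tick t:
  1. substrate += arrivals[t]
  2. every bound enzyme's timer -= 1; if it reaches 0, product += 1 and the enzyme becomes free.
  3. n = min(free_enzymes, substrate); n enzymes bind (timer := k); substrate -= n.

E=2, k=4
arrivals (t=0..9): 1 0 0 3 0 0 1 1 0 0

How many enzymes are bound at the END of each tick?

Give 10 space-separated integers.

t=0: arr=1 -> substrate=0 bound=1 product=0
t=1: arr=0 -> substrate=0 bound=1 product=0
t=2: arr=0 -> substrate=0 bound=1 product=0
t=3: arr=3 -> substrate=2 bound=2 product=0
t=4: arr=0 -> substrate=1 bound=2 product=1
t=5: arr=0 -> substrate=1 bound=2 product=1
t=6: arr=1 -> substrate=2 bound=2 product=1
t=7: arr=1 -> substrate=2 bound=2 product=2
t=8: arr=0 -> substrate=1 bound=2 product=3
t=9: arr=0 -> substrate=1 bound=2 product=3

Answer: 1 1 1 2 2 2 2 2 2 2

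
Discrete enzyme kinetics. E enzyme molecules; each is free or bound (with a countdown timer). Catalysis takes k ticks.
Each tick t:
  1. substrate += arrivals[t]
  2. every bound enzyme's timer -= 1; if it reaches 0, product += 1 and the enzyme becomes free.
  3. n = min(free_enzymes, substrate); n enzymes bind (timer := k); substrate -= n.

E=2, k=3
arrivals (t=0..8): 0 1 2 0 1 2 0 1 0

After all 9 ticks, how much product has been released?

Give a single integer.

t=0: arr=0 -> substrate=0 bound=0 product=0
t=1: arr=1 -> substrate=0 bound=1 product=0
t=2: arr=2 -> substrate=1 bound=2 product=0
t=3: arr=0 -> substrate=1 bound=2 product=0
t=4: arr=1 -> substrate=1 bound=2 product=1
t=5: arr=2 -> substrate=2 bound=2 product=2
t=6: arr=0 -> substrate=2 bound=2 product=2
t=7: arr=1 -> substrate=2 bound=2 product=3
t=8: arr=0 -> substrate=1 bound=2 product=4

Answer: 4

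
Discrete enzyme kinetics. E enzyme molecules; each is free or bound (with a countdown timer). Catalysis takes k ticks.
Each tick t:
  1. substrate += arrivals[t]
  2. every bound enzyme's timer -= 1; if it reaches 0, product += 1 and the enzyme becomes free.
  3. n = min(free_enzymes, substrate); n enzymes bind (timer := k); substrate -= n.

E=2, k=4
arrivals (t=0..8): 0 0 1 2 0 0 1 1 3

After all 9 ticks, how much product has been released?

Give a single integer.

Answer: 2

Derivation:
t=0: arr=0 -> substrate=0 bound=0 product=0
t=1: arr=0 -> substrate=0 bound=0 product=0
t=2: arr=1 -> substrate=0 bound=1 product=0
t=3: arr=2 -> substrate=1 bound=2 product=0
t=4: arr=0 -> substrate=1 bound=2 product=0
t=5: arr=0 -> substrate=1 bound=2 product=0
t=6: arr=1 -> substrate=1 bound=2 product=1
t=7: arr=1 -> substrate=1 bound=2 product=2
t=8: arr=3 -> substrate=4 bound=2 product=2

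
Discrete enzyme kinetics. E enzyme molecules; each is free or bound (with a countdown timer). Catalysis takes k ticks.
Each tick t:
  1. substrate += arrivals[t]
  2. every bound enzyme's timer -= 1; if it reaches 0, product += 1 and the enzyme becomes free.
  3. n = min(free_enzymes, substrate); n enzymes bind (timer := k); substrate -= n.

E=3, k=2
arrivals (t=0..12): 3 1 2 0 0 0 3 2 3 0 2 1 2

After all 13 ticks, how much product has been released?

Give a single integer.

t=0: arr=3 -> substrate=0 bound=3 product=0
t=1: arr=1 -> substrate=1 bound=3 product=0
t=2: arr=2 -> substrate=0 bound=3 product=3
t=3: arr=0 -> substrate=0 bound=3 product=3
t=4: arr=0 -> substrate=0 bound=0 product=6
t=5: arr=0 -> substrate=0 bound=0 product=6
t=6: arr=3 -> substrate=0 bound=3 product=6
t=7: arr=2 -> substrate=2 bound=3 product=6
t=8: arr=3 -> substrate=2 bound=3 product=9
t=9: arr=0 -> substrate=2 bound=3 product=9
t=10: arr=2 -> substrate=1 bound=3 product=12
t=11: arr=1 -> substrate=2 bound=3 product=12
t=12: arr=2 -> substrate=1 bound=3 product=15

Answer: 15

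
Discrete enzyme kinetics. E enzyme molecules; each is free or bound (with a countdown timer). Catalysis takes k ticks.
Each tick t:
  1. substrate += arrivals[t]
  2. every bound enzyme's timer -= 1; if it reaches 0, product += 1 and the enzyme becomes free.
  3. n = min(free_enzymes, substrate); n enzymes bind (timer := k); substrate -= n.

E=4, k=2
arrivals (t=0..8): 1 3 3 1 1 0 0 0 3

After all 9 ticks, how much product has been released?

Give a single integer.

t=0: arr=1 -> substrate=0 bound=1 product=0
t=1: arr=3 -> substrate=0 bound=4 product=0
t=2: arr=3 -> substrate=2 bound=4 product=1
t=3: arr=1 -> substrate=0 bound=4 product=4
t=4: arr=1 -> substrate=0 bound=4 product=5
t=5: arr=0 -> substrate=0 bound=1 product=8
t=6: arr=0 -> substrate=0 bound=0 product=9
t=7: arr=0 -> substrate=0 bound=0 product=9
t=8: arr=3 -> substrate=0 bound=3 product=9

Answer: 9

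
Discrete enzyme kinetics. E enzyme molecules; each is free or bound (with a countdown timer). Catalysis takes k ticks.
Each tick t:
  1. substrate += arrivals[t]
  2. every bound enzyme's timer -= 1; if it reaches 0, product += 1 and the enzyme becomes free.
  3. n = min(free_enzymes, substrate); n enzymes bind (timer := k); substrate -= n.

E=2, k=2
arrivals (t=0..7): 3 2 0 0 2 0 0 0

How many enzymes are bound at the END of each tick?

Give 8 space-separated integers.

Answer: 2 2 2 2 2 2 1 1

Derivation:
t=0: arr=3 -> substrate=1 bound=2 product=0
t=1: arr=2 -> substrate=3 bound=2 product=0
t=2: arr=0 -> substrate=1 bound=2 product=2
t=3: arr=0 -> substrate=1 bound=2 product=2
t=4: arr=2 -> substrate=1 bound=2 product=4
t=5: arr=0 -> substrate=1 bound=2 product=4
t=6: arr=0 -> substrate=0 bound=1 product=6
t=7: arr=0 -> substrate=0 bound=1 product=6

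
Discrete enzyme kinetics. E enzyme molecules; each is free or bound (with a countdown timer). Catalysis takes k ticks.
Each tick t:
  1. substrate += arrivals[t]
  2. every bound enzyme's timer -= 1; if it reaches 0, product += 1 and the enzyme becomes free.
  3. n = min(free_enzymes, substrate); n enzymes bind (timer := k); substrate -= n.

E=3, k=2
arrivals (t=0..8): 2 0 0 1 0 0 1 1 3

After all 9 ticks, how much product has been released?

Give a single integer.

Answer: 4

Derivation:
t=0: arr=2 -> substrate=0 bound=2 product=0
t=1: arr=0 -> substrate=0 bound=2 product=0
t=2: arr=0 -> substrate=0 bound=0 product=2
t=3: arr=1 -> substrate=0 bound=1 product=2
t=4: arr=0 -> substrate=0 bound=1 product=2
t=5: arr=0 -> substrate=0 bound=0 product=3
t=6: arr=1 -> substrate=0 bound=1 product=3
t=7: arr=1 -> substrate=0 bound=2 product=3
t=8: arr=3 -> substrate=1 bound=3 product=4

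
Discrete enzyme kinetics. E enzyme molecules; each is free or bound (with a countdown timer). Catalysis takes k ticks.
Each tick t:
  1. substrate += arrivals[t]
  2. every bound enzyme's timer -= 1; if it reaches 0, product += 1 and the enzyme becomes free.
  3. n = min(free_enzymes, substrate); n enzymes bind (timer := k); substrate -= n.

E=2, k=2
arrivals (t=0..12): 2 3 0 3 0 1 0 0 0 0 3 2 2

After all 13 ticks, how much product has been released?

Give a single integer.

Answer: 11

Derivation:
t=0: arr=2 -> substrate=0 bound=2 product=0
t=1: arr=3 -> substrate=3 bound=2 product=0
t=2: arr=0 -> substrate=1 bound=2 product=2
t=3: arr=3 -> substrate=4 bound=2 product=2
t=4: arr=0 -> substrate=2 bound=2 product=4
t=5: arr=1 -> substrate=3 bound=2 product=4
t=6: arr=0 -> substrate=1 bound=2 product=6
t=7: arr=0 -> substrate=1 bound=2 product=6
t=8: arr=0 -> substrate=0 bound=1 product=8
t=9: arr=0 -> substrate=0 bound=1 product=8
t=10: arr=3 -> substrate=1 bound=2 product=9
t=11: arr=2 -> substrate=3 bound=2 product=9
t=12: arr=2 -> substrate=3 bound=2 product=11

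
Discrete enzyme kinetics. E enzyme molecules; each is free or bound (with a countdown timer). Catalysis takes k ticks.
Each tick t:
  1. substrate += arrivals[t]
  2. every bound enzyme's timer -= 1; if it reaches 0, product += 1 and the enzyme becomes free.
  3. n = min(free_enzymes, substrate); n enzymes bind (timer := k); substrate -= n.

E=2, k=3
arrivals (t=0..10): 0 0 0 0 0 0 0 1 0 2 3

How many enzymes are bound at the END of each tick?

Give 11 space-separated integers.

t=0: arr=0 -> substrate=0 bound=0 product=0
t=1: arr=0 -> substrate=0 bound=0 product=0
t=2: arr=0 -> substrate=0 bound=0 product=0
t=3: arr=0 -> substrate=0 bound=0 product=0
t=4: arr=0 -> substrate=0 bound=0 product=0
t=5: arr=0 -> substrate=0 bound=0 product=0
t=6: arr=0 -> substrate=0 bound=0 product=0
t=7: arr=1 -> substrate=0 bound=1 product=0
t=8: arr=0 -> substrate=0 bound=1 product=0
t=9: arr=2 -> substrate=1 bound=2 product=0
t=10: arr=3 -> substrate=3 bound=2 product=1

Answer: 0 0 0 0 0 0 0 1 1 2 2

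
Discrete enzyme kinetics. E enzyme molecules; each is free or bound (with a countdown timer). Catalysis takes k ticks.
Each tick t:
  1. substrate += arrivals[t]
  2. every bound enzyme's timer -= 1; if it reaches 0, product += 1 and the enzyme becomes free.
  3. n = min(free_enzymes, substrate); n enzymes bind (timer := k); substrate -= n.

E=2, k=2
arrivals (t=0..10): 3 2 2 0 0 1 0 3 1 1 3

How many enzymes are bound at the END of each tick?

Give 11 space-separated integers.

t=0: arr=3 -> substrate=1 bound=2 product=0
t=1: arr=2 -> substrate=3 bound=2 product=0
t=2: arr=2 -> substrate=3 bound=2 product=2
t=3: arr=0 -> substrate=3 bound=2 product=2
t=4: arr=0 -> substrate=1 bound=2 product=4
t=5: arr=1 -> substrate=2 bound=2 product=4
t=6: arr=0 -> substrate=0 bound=2 product=6
t=7: arr=3 -> substrate=3 bound=2 product=6
t=8: arr=1 -> substrate=2 bound=2 product=8
t=9: arr=1 -> substrate=3 bound=2 product=8
t=10: arr=3 -> substrate=4 bound=2 product=10

Answer: 2 2 2 2 2 2 2 2 2 2 2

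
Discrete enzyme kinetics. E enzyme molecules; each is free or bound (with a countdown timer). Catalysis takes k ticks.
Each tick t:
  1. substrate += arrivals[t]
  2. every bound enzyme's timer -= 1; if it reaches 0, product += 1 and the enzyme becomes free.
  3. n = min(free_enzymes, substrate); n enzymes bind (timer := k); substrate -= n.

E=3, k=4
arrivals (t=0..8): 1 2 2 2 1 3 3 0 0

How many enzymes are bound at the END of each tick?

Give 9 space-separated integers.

t=0: arr=1 -> substrate=0 bound=1 product=0
t=1: arr=2 -> substrate=0 bound=3 product=0
t=2: arr=2 -> substrate=2 bound=3 product=0
t=3: arr=2 -> substrate=4 bound=3 product=0
t=4: arr=1 -> substrate=4 bound=3 product=1
t=5: arr=3 -> substrate=5 bound=3 product=3
t=6: arr=3 -> substrate=8 bound=3 product=3
t=7: arr=0 -> substrate=8 bound=3 product=3
t=8: arr=0 -> substrate=7 bound=3 product=4

Answer: 1 3 3 3 3 3 3 3 3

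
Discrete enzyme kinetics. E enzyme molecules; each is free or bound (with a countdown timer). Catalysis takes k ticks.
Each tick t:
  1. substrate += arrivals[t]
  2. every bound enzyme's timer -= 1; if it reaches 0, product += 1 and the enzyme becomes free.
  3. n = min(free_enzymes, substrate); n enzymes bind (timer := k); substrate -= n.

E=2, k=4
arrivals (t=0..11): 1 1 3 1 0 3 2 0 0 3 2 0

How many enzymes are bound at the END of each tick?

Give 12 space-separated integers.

Answer: 1 2 2 2 2 2 2 2 2 2 2 2

Derivation:
t=0: arr=1 -> substrate=0 bound=1 product=0
t=1: arr=1 -> substrate=0 bound=2 product=0
t=2: arr=3 -> substrate=3 bound=2 product=0
t=3: arr=1 -> substrate=4 bound=2 product=0
t=4: arr=0 -> substrate=3 bound=2 product=1
t=5: arr=3 -> substrate=5 bound=2 product=2
t=6: arr=2 -> substrate=7 bound=2 product=2
t=7: arr=0 -> substrate=7 bound=2 product=2
t=8: arr=0 -> substrate=6 bound=2 product=3
t=9: arr=3 -> substrate=8 bound=2 product=4
t=10: arr=2 -> substrate=10 bound=2 product=4
t=11: arr=0 -> substrate=10 bound=2 product=4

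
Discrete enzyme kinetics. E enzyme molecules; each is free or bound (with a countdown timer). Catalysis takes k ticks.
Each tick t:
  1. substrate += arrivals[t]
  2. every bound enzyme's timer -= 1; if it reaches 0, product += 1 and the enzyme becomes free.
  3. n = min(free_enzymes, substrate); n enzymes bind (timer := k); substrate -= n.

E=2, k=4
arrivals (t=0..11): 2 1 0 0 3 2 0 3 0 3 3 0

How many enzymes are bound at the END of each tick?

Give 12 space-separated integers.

t=0: arr=2 -> substrate=0 bound=2 product=0
t=1: arr=1 -> substrate=1 bound=2 product=0
t=2: arr=0 -> substrate=1 bound=2 product=0
t=3: arr=0 -> substrate=1 bound=2 product=0
t=4: arr=3 -> substrate=2 bound=2 product=2
t=5: arr=2 -> substrate=4 bound=2 product=2
t=6: arr=0 -> substrate=4 bound=2 product=2
t=7: arr=3 -> substrate=7 bound=2 product=2
t=8: arr=0 -> substrate=5 bound=2 product=4
t=9: arr=3 -> substrate=8 bound=2 product=4
t=10: arr=3 -> substrate=11 bound=2 product=4
t=11: arr=0 -> substrate=11 bound=2 product=4

Answer: 2 2 2 2 2 2 2 2 2 2 2 2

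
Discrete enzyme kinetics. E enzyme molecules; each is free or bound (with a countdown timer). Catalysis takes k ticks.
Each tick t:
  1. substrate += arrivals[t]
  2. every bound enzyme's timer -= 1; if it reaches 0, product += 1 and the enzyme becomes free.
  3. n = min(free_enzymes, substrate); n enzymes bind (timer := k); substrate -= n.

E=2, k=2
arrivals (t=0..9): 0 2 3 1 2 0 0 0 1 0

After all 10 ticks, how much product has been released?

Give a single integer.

Answer: 8

Derivation:
t=0: arr=0 -> substrate=0 bound=0 product=0
t=1: arr=2 -> substrate=0 bound=2 product=0
t=2: arr=3 -> substrate=3 bound=2 product=0
t=3: arr=1 -> substrate=2 bound=2 product=2
t=4: arr=2 -> substrate=4 bound=2 product=2
t=5: arr=0 -> substrate=2 bound=2 product=4
t=6: arr=0 -> substrate=2 bound=2 product=4
t=7: arr=0 -> substrate=0 bound=2 product=6
t=8: arr=1 -> substrate=1 bound=2 product=6
t=9: arr=0 -> substrate=0 bound=1 product=8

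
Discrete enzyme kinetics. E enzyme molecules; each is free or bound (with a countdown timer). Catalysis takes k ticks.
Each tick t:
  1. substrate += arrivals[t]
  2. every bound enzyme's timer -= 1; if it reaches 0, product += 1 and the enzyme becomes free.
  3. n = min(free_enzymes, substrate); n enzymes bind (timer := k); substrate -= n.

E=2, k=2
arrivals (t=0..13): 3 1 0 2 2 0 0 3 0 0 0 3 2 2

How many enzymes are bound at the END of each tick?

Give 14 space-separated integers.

t=0: arr=3 -> substrate=1 bound=2 product=0
t=1: arr=1 -> substrate=2 bound=2 product=0
t=2: arr=0 -> substrate=0 bound=2 product=2
t=3: arr=2 -> substrate=2 bound=2 product=2
t=4: arr=2 -> substrate=2 bound=2 product=4
t=5: arr=0 -> substrate=2 bound=2 product=4
t=6: arr=0 -> substrate=0 bound=2 product=6
t=7: arr=3 -> substrate=3 bound=2 product=6
t=8: arr=0 -> substrate=1 bound=2 product=8
t=9: arr=0 -> substrate=1 bound=2 product=8
t=10: arr=0 -> substrate=0 bound=1 product=10
t=11: arr=3 -> substrate=2 bound=2 product=10
t=12: arr=2 -> substrate=3 bound=2 product=11
t=13: arr=2 -> substrate=4 bound=2 product=12

Answer: 2 2 2 2 2 2 2 2 2 2 1 2 2 2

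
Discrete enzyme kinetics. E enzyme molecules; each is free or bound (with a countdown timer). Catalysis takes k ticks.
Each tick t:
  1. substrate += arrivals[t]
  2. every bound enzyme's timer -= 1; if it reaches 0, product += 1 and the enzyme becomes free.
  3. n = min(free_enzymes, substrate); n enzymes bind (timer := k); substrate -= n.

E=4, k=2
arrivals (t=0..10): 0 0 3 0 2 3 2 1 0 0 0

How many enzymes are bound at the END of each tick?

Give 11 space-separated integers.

Answer: 0 0 3 3 2 4 4 4 2 0 0

Derivation:
t=0: arr=0 -> substrate=0 bound=0 product=0
t=1: arr=0 -> substrate=0 bound=0 product=0
t=2: arr=3 -> substrate=0 bound=3 product=0
t=3: arr=0 -> substrate=0 bound=3 product=0
t=4: arr=2 -> substrate=0 bound=2 product=3
t=5: arr=3 -> substrate=1 bound=4 product=3
t=6: arr=2 -> substrate=1 bound=4 product=5
t=7: arr=1 -> substrate=0 bound=4 product=7
t=8: arr=0 -> substrate=0 bound=2 product=9
t=9: arr=0 -> substrate=0 bound=0 product=11
t=10: arr=0 -> substrate=0 bound=0 product=11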